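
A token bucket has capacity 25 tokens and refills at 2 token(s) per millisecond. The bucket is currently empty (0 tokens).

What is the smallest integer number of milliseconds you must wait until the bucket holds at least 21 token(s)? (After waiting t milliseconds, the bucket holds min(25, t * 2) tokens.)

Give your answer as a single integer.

Answer: 11

Derivation:
Need t * 2 >= 21, so t >= 21/2.
Smallest integer t = ceil(21/2) = 11.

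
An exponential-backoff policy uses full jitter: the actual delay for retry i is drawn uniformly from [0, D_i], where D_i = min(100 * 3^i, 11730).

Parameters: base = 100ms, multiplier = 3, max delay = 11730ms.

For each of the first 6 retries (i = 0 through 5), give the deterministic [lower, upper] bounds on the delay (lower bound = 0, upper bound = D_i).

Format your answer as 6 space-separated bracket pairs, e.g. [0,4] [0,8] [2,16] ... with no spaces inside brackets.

Computing bounds per retry:
  i=0: D_i=min(100*3^0,11730)=100, bounds=[0,100]
  i=1: D_i=min(100*3^1,11730)=300, bounds=[0,300]
  i=2: D_i=min(100*3^2,11730)=900, bounds=[0,900]
  i=3: D_i=min(100*3^3,11730)=2700, bounds=[0,2700]
  i=4: D_i=min(100*3^4,11730)=8100, bounds=[0,8100]
  i=5: D_i=min(100*3^5,11730)=11730, bounds=[0,11730]

Answer: [0,100] [0,300] [0,900] [0,2700] [0,8100] [0,11730]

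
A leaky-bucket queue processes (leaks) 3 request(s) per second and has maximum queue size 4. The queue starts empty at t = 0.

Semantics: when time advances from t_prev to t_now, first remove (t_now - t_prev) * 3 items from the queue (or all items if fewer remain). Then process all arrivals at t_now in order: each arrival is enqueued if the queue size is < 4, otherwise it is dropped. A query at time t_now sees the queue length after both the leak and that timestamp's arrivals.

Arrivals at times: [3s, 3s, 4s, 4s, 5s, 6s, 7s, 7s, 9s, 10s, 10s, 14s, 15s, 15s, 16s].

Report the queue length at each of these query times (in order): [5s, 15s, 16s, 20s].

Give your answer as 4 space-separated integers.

Answer: 1 2 1 0

Derivation:
Queue lengths at query times:
  query t=5s: backlog = 1
  query t=15s: backlog = 2
  query t=16s: backlog = 1
  query t=20s: backlog = 0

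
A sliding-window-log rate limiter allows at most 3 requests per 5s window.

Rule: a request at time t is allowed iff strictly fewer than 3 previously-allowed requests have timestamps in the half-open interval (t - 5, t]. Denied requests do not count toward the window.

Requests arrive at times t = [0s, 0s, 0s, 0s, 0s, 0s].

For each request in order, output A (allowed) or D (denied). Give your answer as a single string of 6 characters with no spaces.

Tracking allowed requests in the window:
  req#1 t=0s: ALLOW
  req#2 t=0s: ALLOW
  req#3 t=0s: ALLOW
  req#4 t=0s: DENY
  req#5 t=0s: DENY
  req#6 t=0s: DENY

Answer: AAADDD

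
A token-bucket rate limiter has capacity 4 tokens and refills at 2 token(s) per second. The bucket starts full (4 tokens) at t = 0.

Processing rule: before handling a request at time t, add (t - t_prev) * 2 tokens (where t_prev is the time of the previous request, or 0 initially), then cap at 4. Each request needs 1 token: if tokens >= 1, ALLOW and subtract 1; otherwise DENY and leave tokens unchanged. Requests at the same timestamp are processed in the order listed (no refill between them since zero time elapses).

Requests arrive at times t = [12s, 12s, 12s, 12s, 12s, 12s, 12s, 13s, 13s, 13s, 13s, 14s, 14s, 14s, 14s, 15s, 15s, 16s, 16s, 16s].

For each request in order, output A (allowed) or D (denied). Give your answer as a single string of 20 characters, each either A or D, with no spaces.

Simulating step by step:
  req#1 t=12s: ALLOW
  req#2 t=12s: ALLOW
  req#3 t=12s: ALLOW
  req#4 t=12s: ALLOW
  req#5 t=12s: DENY
  req#6 t=12s: DENY
  req#7 t=12s: DENY
  req#8 t=13s: ALLOW
  req#9 t=13s: ALLOW
  req#10 t=13s: DENY
  req#11 t=13s: DENY
  req#12 t=14s: ALLOW
  req#13 t=14s: ALLOW
  req#14 t=14s: DENY
  req#15 t=14s: DENY
  req#16 t=15s: ALLOW
  req#17 t=15s: ALLOW
  req#18 t=16s: ALLOW
  req#19 t=16s: ALLOW
  req#20 t=16s: DENY

Answer: AAAADDDAADDAADDAAAAD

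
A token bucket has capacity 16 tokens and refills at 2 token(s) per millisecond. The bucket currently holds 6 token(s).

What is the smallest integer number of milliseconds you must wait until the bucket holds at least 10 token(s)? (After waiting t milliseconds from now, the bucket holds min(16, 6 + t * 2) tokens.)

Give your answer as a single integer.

Answer: 2

Derivation:
Need 6 + t * 2 >= 10, so t >= 4/2.
Smallest integer t = ceil(4/2) = 2.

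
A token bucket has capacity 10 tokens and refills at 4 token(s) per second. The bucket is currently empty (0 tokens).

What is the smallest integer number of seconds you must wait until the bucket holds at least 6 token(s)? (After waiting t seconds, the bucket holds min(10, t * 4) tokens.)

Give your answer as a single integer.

Answer: 2

Derivation:
Need t * 4 >= 6, so t >= 6/4.
Smallest integer t = ceil(6/4) = 2.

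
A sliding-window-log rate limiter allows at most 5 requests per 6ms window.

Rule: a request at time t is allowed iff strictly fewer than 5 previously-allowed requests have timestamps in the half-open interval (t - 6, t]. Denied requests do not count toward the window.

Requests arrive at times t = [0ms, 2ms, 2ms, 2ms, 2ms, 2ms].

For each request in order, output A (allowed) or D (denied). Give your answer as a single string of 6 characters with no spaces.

Tracking allowed requests in the window:
  req#1 t=0ms: ALLOW
  req#2 t=2ms: ALLOW
  req#3 t=2ms: ALLOW
  req#4 t=2ms: ALLOW
  req#5 t=2ms: ALLOW
  req#6 t=2ms: DENY

Answer: AAAAAD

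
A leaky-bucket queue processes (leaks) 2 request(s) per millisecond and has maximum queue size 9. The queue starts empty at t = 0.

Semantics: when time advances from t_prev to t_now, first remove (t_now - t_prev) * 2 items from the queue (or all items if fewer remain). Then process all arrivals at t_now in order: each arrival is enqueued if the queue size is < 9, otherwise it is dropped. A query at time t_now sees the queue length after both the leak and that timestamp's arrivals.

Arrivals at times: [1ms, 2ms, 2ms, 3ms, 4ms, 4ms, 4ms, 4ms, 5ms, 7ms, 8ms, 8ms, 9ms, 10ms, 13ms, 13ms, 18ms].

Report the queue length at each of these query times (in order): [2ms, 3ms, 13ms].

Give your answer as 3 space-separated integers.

Answer: 2 1 2

Derivation:
Queue lengths at query times:
  query t=2ms: backlog = 2
  query t=3ms: backlog = 1
  query t=13ms: backlog = 2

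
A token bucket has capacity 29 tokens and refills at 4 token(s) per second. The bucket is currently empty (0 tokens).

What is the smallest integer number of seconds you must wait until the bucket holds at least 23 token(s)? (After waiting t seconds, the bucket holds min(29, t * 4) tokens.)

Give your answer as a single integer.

Need t * 4 >= 23, so t >= 23/4.
Smallest integer t = ceil(23/4) = 6.

Answer: 6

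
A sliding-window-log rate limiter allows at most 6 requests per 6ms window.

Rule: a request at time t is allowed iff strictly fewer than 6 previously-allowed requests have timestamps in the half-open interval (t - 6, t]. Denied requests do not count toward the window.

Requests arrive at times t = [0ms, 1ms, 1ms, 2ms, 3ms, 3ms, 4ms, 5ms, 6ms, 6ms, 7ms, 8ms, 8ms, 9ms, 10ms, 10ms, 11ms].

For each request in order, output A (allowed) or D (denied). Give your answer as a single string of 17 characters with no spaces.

Answer: AAAAAADDADAAAAADD

Derivation:
Tracking allowed requests in the window:
  req#1 t=0ms: ALLOW
  req#2 t=1ms: ALLOW
  req#3 t=1ms: ALLOW
  req#4 t=2ms: ALLOW
  req#5 t=3ms: ALLOW
  req#6 t=3ms: ALLOW
  req#7 t=4ms: DENY
  req#8 t=5ms: DENY
  req#9 t=6ms: ALLOW
  req#10 t=6ms: DENY
  req#11 t=7ms: ALLOW
  req#12 t=8ms: ALLOW
  req#13 t=8ms: ALLOW
  req#14 t=9ms: ALLOW
  req#15 t=10ms: ALLOW
  req#16 t=10ms: DENY
  req#17 t=11ms: DENY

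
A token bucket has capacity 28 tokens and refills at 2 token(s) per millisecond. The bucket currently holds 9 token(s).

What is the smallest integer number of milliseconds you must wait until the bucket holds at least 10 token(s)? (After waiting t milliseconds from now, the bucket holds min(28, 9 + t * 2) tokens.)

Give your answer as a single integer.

Need 9 + t * 2 >= 10, so t >= 1/2.
Smallest integer t = ceil(1/2) = 1.

Answer: 1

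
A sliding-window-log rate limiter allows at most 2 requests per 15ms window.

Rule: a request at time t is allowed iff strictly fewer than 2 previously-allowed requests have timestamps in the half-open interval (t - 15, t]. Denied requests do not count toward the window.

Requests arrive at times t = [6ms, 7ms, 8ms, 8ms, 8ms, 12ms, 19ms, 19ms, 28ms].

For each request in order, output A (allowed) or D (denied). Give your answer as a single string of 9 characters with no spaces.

Tracking allowed requests in the window:
  req#1 t=6ms: ALLOW
  req#2 t=7ms: ALLOW
  req#3 t=8ms: DENY
  req#4 t=8ms: DENY
  req#5 t=8ms: DENY
  req#6 t=12ms: DENY
  req#7 t=19ms: DENY
  req#8 t=19ms: DENY
  req#9 t=28ms: ALLOW

Answer: AADDDDDDA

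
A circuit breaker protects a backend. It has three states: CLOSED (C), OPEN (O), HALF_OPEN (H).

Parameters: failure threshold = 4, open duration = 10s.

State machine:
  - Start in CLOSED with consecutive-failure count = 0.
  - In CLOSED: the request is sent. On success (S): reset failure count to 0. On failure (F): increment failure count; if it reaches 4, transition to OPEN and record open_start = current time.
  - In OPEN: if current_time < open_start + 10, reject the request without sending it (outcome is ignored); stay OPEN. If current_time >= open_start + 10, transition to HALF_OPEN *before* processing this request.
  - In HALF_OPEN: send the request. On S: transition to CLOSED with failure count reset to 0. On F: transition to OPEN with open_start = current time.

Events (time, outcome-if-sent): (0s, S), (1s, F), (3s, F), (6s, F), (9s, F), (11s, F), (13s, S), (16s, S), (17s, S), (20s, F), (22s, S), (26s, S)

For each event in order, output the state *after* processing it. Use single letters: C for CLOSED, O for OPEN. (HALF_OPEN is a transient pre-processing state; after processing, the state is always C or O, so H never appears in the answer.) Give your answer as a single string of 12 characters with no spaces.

Answer: CCCCOOOOOOOO

Derivation:
State after each event:
  event#1 t=0s outcome=S: state=CLOSED
  event#2 t=1s outcome=F: state=CLOSED
  event#3 t=3s outcome=F: state=CLOSED
  event#4 t=6s outcome=F: state=CLOSED
  event#5 t=9s outcome=F: state=OPEN
  event#6 t=11s outcome=F: state=OPEN
  event#7 t=13s outcome=S: state=OPEN
  event#8 t=16s outcome=S: state=OPEN
  event#9 t=17s outcome=S: state=OPEN
  event#10 t=20s outcome=F: state=OPEN
  event#11 t=22s outcome=S: state=OPEN
  event#12 t=26s outcome=S: state=OPEN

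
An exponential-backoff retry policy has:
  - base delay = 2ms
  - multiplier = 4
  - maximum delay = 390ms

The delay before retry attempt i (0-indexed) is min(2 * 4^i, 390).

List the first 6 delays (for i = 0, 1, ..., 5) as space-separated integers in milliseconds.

Answer: 2 8 32 128 390 390

Derivation:
Computing each delay:
  i=0: min(2*4^0, 390) = 2
  i=1: min(2*4^1, 390) = 8
  i=2: min(2*4^2, 390) = 32
  i=3: min(2*4^3, 390) = 128
  i=4: min(2*4^4, 390) = 390
  i=5: min(2*4^5, 390) = 390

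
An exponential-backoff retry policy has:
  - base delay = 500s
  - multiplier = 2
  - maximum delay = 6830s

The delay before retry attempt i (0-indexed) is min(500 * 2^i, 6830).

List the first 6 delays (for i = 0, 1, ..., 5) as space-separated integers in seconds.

Computing each delay:
  i=0: min(500*2^0, 6830) = 500
  i=1: min(500*2^1, 6830) = 1000
  i=2: min(500*2^2, 6830) = 2000
  i=3: min(500*2^3, 6830) = 4000
  i=4: min(500*2^4, 6830) = 6830
  i=5: min(500*2^5, 6830) = 6830

Answer: 500 1000 2000 4000 6830 6830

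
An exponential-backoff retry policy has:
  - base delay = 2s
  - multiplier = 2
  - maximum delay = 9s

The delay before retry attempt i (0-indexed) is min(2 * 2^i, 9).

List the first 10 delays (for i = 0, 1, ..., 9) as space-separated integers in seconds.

Answer: 2 4 8 9 9 9 9 9 9 9

Derivation:
Computing each delay:
  i=0: min(2*2^0, 9) = 2
  i=1: min(2*2^1, 9) = 4
  i=2: min(2*2^2, 9) = 8
  i=3: min(2*2^3, 9) = 9
  i=4: min(2*2^4, 9) = 9
  i=5: min(2*2^5, 9) = 9
  i=6: min(2*2^6, 9) = 9
  i=7: min(2*2^7, 9) = 9
  i=8: min(2*2^8, 9) = 9
  i=9: min(2*2^9, 9) = 9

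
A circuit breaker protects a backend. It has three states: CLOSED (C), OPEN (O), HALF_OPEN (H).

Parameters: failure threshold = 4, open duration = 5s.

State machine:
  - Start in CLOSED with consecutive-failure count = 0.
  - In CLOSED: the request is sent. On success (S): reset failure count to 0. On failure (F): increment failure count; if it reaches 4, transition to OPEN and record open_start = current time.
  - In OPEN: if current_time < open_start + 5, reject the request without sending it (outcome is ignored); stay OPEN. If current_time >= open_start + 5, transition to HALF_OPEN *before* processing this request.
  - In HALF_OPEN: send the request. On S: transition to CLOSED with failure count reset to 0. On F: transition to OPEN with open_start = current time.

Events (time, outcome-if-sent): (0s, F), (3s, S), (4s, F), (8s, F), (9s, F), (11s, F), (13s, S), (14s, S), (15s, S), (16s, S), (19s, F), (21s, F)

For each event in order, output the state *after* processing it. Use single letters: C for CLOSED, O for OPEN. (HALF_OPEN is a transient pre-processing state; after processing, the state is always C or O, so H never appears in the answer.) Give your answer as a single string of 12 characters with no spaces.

State after each event:
  event#1 t=0s outcome=F: state=CLOSED
  event#2 t=3s outcome=S: state=CLOSED
  event#3 t=4s outcome=F: state=CLOSED
  event#4 t=8s outcome=F: state=CLOSED
  event#5 t=9s outcome=F: state=CLOSED
  event#6 t=11s outcome=F: state=OPEN
  event#7 t=13s outcome=S: state=OPEN
  event#8 t=14s outcome=S: state=OPEN
  event#9 t=15s outcome=S: state=OPEN
  event#10 t=16s outcome=S: state=CLOSED
  event#11 t=19s outcome=F: state=CLOSED
  event#12 t=21s outcome=F: state=CLOSED

Answer: CCCCCOOOOCCC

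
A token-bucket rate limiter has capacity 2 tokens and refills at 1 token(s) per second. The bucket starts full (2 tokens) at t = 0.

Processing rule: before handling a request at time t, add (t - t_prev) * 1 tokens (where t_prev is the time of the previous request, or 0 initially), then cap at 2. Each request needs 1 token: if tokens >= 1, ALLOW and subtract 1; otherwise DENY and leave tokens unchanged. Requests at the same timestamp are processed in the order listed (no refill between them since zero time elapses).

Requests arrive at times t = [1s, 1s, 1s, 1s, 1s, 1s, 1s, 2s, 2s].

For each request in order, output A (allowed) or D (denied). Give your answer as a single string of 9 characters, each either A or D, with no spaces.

Simulating step by step:
  req#1 t=1s: ALLOW
  req#2 t=1s: ALLOW
  req#3 t=1s: DENY
  req#4 t=1s: DENY
  req#5 t=1s: DENY
  req#6 t=1s: DENY
  req#7 t=1s: DENY
  req#8 t=2s: ALLOW
  req#9 t=2s: DENY

Answer: AADDDDDAD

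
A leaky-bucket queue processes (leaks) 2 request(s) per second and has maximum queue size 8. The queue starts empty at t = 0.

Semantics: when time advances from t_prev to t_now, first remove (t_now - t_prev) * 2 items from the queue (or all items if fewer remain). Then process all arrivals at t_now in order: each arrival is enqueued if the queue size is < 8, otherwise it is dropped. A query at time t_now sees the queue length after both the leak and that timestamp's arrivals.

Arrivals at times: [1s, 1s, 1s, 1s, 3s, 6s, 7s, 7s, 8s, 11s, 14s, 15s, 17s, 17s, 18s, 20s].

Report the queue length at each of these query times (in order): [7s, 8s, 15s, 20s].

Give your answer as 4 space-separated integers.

Queue lengths at query times:
  query t=7s: backlog = 2
  query t=8s: backlog = 1
  query t=15s: backlog = 1
  query t=20s: backlog = 1

Answer: 2 1 1 1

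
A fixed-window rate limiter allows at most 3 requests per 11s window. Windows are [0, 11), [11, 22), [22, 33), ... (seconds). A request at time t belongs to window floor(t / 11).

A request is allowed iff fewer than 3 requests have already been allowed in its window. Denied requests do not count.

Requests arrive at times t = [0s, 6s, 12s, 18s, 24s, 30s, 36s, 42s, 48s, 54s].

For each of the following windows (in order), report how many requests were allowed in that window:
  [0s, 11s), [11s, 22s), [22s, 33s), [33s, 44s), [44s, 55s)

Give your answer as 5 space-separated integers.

Answer: 2 2 2 2 2

Derivation:
Processing requests:
  req#1 t=0s (window 0): ALLOW
  req#2 t=6s (window 0): ALLOW
  req#3 t=12s (window 1): ALLOW
  req#4 t=18s (window 1): ALLOW
  req#5 t=24s (window 2): ALLOW
  req#6 t=30s (window 2): ALLOW
  req#7 t=36s (window 3): ALLOW
  req#8 t=42s (window 3): ALLOW
  req#9 t=48s (window 4): ALLOW
  req#10 t=54s (window 4): ALLOW

Allowed counts by window: 2 2 2 2 2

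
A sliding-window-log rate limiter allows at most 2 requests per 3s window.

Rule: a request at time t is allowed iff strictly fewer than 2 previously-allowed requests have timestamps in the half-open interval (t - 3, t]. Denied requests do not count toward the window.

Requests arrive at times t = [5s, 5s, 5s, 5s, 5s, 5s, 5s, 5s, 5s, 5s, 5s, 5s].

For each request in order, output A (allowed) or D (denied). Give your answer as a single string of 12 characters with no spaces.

Answer: AADDDDDDDDDD

Derivation:
Tracking allowed requests in the window:
  req#1 t=5s: ALLOW
  req#2 t=5s: ALLOW
  req#3 t=5s: DENY
  req#4 t=5s: DENY
  req#5 t=5s: DENY
  req#6 t=5s: DENY
  req#7 t=5s: DENY
  req#8 t=5s: DENY
  req#9 t=5s: DENY
  req#10 t=5s: DENY
  req#11 t=5s: DENY
  req#12 t=5s: DENY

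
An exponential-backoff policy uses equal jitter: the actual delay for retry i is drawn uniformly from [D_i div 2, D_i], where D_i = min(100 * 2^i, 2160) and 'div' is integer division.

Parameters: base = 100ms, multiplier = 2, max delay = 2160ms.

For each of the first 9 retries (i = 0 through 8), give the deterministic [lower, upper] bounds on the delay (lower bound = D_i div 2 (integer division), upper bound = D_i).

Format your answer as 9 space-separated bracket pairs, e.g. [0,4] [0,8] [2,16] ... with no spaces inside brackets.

Answer: [50,100] [100,200] [200,400] [400,800] [800,1600] [1080,2160] [1080,2160] [1080,2160] [1080,2160]

Derivation:
Computing bounds per retry:
  i=0: D_i=min(100*2^0,2160)=100, bounds=[50,100]
  i=1: D_i=min(100*2^1,2160)=200, bounds=[100,200]
  i=2: D_i=min(100*2^2,2160)=400, bounds=[200,400]
  i=3: D_i=min(100*2^3,2160)=800, bounds=[400,800]
  i=4: D_i=min(100*2^4,2160)=1600, bounds=[800,1600]
  i=5: D_i=min(100*2^5,2160)=2160, bounds=[1080,2160]
  i=6: D_i=min(100*2^6,2160)=2160, bounds=[1080,2160]
  i=7: D_i=min(100*2^7,2160)=2160, bounds=[1080,2160]
  i=8: D_i=min(100*2^8,2160)=2160, bounds=[1080,2160]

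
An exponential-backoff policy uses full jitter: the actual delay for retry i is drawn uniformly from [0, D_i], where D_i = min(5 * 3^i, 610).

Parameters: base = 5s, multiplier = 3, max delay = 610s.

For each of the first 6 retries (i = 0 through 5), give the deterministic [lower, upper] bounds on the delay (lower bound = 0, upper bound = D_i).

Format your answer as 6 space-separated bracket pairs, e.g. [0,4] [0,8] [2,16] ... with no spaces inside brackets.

Computing bounds per retry:
  i=0: D_i=min(5*3^0,610)=5, bounds=[0,5]
  i=1: D_i=min(5*3^1,610)=15, bounds=[0,15]
  i=2: D_i=min(5*3^2,610)=45, bounds=[0,45]
  i=3: D_i=min(5*3^3,610)=135, bounds=[0,135]
  i=4: D_i=min(5*3^4,610)=405, bounds=[0,405]
  i=5: D_i=min(5*3^5,610)=610, bounds=[0,610]

Answer: [0,5] [0,15] [0,45] [0,135] [0,405] [0,610]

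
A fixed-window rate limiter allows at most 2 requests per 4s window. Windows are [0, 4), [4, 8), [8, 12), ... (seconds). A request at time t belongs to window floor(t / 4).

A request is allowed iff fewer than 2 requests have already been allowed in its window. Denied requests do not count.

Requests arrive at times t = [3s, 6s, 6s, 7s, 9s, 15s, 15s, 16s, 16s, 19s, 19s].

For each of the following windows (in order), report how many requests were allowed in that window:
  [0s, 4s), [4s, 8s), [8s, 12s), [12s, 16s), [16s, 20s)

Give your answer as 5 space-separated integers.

Processing requests:
  req#1 t=3s (window 0): ALLOW
  req#2 t=6s (window 1): ALLOW
  req#3 t=6s (window 1): ALLOW
  req#4 t=7s (window 1): DENY
  req#5 t=9s (window 2): ALLOW
  req#6 t=15s (window 3): ALLOW
  req#7 t=15s (window 3): ALLOW
  req#8 t=16s (window 4): ALLOW
  req#9 t=16s (window 4): ALLOW
  req#10 t=19s (window 4): DENY
  req#11 t=19s (window 4): DENY

Allowed counts by window: 1 2 1 2 2

Answer: 1 2 1 2 2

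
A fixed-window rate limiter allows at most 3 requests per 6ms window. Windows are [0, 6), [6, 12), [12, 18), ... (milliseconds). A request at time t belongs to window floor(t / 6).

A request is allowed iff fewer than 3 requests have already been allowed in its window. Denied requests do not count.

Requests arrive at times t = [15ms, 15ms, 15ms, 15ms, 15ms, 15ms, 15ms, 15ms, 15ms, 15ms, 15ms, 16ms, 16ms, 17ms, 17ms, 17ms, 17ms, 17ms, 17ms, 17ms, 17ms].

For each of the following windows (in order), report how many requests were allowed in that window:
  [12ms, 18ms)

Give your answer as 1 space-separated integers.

Answer: 3

Derivation:
Processing requests:
  req#1 t=15ms (window 2): ALLOW
  req#2 t=15ms (window 2): ALLOW
  req#3 t=15ms (window 2): ALLOW
  req#4 t=15ms (window 2): DENY
  req#5 t=15ms (window 2): DENY
  req#6 t=15ms (window 2): DENY
  req#7 t=15ms (window 2): DENY
  req#8 t=15ms (window 2): DENY
  req#9 t=15ms (window 2): DENY
  req#10 t=15ms (window 2): DENY
  req#11 t=15ms (window 2): DENY
  req#12 t=16ms (window 2): DENY
  req#13 t=16ms (window 2): DENY
  req#14 t=17ms (window 2): DENY
  req#15 t=17ms (window 2): DENY
  req#16 t=17ms (window 2): DENY
  req#17 t=17ms (window 2): DENY
  req#18 t=17ms (window 2): DENY
  req#19 t=17ms (window 2): DENY
  req#20 t=17ms (window 2): DENY
  req#21 t=17ms (window 2): DENY

Allowed counts by window: 3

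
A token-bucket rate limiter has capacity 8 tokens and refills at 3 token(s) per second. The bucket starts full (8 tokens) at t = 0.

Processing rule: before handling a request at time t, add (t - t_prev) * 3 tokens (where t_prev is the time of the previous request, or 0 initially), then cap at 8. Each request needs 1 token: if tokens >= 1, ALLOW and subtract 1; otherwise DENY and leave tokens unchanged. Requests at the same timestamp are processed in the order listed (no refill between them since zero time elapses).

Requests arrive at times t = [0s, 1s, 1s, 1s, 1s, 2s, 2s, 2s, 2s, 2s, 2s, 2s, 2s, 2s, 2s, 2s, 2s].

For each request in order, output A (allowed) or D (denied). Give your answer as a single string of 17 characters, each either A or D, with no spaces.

Answer: AAAAAAAAAAAADDDDD

Derivation:
Simulating step by step:
  req#1 t=0s: ALLOW
  req#2 t=1s: ALLOW
  req#3 t=1s: ALLOW
  req#4 t=1s: ALLOW
  req#5 t=1s: ALLOW
  req#6 t=2s: ALLOW
  req#7 t=2s: ALLOW
  req#8 t=2s: ALLOW
  req#9 t=2s: ALLOW
  req#10 t=2s: ALLOW
  req#11 t=2s: ALLOW
  req#12 t=2s: ALLOW
  req#13 t=2s: DENY
  req#14 t=2s: DENY
  req#15 t=2s: DENY
  req#16 t=2s: DENY
  req#17 t=2s: DENY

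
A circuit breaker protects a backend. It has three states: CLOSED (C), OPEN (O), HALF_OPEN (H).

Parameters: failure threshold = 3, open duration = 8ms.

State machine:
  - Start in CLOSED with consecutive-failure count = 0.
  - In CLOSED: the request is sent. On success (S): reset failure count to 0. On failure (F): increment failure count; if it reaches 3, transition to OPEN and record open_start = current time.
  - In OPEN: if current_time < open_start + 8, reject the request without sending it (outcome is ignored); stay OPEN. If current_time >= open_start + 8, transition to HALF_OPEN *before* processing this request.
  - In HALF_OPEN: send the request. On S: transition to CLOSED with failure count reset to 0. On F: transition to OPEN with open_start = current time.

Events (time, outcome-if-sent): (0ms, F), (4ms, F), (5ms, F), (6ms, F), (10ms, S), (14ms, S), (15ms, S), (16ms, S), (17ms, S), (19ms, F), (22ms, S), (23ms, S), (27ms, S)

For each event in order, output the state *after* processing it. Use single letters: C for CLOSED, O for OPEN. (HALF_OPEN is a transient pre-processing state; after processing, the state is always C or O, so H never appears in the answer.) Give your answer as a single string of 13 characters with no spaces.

Answer: CCOOOCCCCCCCC

Derivation:
State after each event:
  event#1 t=0ms outcome=F: state=CLOSED
  event#2 t=4ms outcome=F: state=CLOSED
  event#3 t=5ms outcome=F: state=OPEN
  event#4 t=6ms outcome=F: state=OPEN
  event#5 t=10ms outcome=S: state=OPEN
  event#6 t=14ms outcome=S: state=CLOSED
  event#7 t=15ms outcome=S: state=CLOSED
  event#8 t=16ms outcome=S: state=CLOSED
  event#9 t=17ms outcome=S: state=CLOSED
  event#10 t=19ms outcome=F: state=CLOSED
  event#11 t=22ms outcome=S: state=CLOSED
  event#12 t=23ms outcome=S: state=CLOSED
  event#13 t=27ms outcome=S: state=CLOSED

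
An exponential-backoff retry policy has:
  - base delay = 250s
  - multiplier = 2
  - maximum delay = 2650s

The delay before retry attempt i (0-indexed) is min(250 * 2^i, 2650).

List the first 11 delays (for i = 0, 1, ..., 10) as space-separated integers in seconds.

Computing each delay:
  i=0: min(250*2^0, 2650) = 250
  i=1: min(250*2^1, 2650) = 500
  i=2: min(250*2^2, 2650) = 1000
  i=3: min(250*2^3, 2650) = 2000
  i=4: min(250*2^4, 2650) = 2650
  i=5: min(250*2^5, 2650) = 2650
  i=6: min(250*2^6, 2650) = 2650
  i=7: min(250*2^7, 2650) = 2650
  i=8: min(250*2^8, 2650) = 2650
  i=9: min(250*2^9, 2650) = 2650
  i=10: min(250*2^10, 2650) = 2650

Answer: 250 500 1000 2000 2650 2650 2650 2650 2650 2650 2650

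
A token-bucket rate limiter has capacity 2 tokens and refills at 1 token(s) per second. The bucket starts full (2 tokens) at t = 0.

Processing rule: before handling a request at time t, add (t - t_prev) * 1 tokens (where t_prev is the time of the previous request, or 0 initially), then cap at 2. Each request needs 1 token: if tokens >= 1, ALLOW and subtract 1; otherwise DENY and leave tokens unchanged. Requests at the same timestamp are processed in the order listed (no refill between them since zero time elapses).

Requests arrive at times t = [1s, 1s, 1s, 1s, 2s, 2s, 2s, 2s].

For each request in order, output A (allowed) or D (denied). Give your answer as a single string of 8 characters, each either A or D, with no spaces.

Simulating step by step:
  req#1 t=1s: ALLOW
  req#2 t=1s: ALLOW
  req#3 t=1s: DENY
  req#4 t=1s: DENY
  req#5 t=2s: ALLOW
  req#6 t=2s: DENY
  req#7 t=2s: DENY
  req#8 t=2s: DENY

Answer: AADDADDD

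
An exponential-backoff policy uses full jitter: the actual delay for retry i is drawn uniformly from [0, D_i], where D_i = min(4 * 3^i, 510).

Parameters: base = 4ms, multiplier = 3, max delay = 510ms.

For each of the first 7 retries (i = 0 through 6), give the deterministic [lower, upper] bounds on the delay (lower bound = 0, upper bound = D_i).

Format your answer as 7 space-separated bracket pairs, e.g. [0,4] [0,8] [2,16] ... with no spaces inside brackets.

Computing bounds per retry:
  i=0: D_i=min(4*3^0,510)=4, bounds=[0,4]
  i=1: D_i=min(4*3^1,510)=12, bounds=[0,12]
  i=2: D_i=min(4*3^2,510)=36, bounds=[0,36]
  i=3: D_i=min(4*3^3,510)=108, bounds=[0,108]
  i=4: D_i=min(4*3^4,510)=324, bounds=[0,324]
  i=5: D_i=min(4*3^5,510)=510, bounds=[0,510]
  i=6: D_i=min(4*3^6,510)=510, bounds=[0,510]

Answer: [0,4] [0,12] [0,36] [0,108] [0,324] [0,510] [0,510]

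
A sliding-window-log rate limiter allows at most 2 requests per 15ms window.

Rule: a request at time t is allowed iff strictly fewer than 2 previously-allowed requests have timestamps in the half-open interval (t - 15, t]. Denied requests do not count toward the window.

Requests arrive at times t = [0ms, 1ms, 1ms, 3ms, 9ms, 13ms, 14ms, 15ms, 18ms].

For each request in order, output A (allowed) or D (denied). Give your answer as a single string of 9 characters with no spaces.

Answer: AADDDDDAA

Derivation:
Tracking allowed requests in the window:
  req#1 t=0ms: ALLOW
  req#2 t=1ms: ALLOW
  req#3 t=1ms: DENY
  req#4 t=3ms: DENY
  req#5 t=9ms: DENY
  req#6 t=13ms: DENY
  req#7 t=14ms: DENY
  req#8 t=15ms: ALLOW
  req#9 t=18ms: ALLOW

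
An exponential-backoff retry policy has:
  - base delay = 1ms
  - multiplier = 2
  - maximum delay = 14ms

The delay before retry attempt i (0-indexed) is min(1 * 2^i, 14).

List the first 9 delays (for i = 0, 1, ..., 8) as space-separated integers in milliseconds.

Computing each delay:
  i=0: min(1*2^0, 14) = 1
  i=1: min(1*2^1, 14) = 2
  i=2: min(1*2^2, 14) = 4
  i=3: min(1*2^3, 14) = 8
  i=4: min(1*2^4, 14) = 14
  i=5: min(1*2^5, 14) = 14
  i=6: min(1*2^6, 14) = 14
  i=7: min(1*2^7, 14) = 14
  i=8: min(1*2^8, 14) = 14

Answer: 1 2 4 8 14 14 14 14 14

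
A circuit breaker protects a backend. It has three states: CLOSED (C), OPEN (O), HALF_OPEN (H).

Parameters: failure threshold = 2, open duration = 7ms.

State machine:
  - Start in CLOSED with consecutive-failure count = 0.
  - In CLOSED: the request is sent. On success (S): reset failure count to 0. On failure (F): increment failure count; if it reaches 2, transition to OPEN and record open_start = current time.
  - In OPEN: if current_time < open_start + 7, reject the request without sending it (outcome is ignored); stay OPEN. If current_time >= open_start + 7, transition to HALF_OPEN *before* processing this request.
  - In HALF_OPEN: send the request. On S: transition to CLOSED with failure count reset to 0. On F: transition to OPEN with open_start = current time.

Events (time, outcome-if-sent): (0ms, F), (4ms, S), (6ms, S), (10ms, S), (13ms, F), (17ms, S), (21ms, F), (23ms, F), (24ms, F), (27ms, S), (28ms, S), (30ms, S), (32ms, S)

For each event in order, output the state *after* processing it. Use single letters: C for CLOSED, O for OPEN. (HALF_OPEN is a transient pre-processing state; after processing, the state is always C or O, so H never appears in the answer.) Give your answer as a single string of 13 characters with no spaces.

State after each event:
  event#1 t=0ms outcome=F: state=CLOSED
  event#2 t=4ms outcome=S: state=CLOSED
  event#3 t=6ms outcome=S: state=CLOSED
  event#4 t=10ms outcome=S: state=CLOSED
  event#5 t=13ms outcome=F: state=CLOSED
  event#6 t=17ms outcome=S: state=CLOSED
  event#7 t=21ms outcome=F: state=CLOSED
  event#8 t=23ms outcome=F: state=OPEN
  event#9 t=24ms outcome=F: state=OPEN
  event#10 t=27ms outcome=S: state=OPEN
  event#11 t=28ms outcome=S: state=OPEN
  event#12 t=30ms outcome=S: state=CLOSED
  event#13 t=32ms outcome=S: state=CLOSED

Answer: CCCCCCCOOOOCC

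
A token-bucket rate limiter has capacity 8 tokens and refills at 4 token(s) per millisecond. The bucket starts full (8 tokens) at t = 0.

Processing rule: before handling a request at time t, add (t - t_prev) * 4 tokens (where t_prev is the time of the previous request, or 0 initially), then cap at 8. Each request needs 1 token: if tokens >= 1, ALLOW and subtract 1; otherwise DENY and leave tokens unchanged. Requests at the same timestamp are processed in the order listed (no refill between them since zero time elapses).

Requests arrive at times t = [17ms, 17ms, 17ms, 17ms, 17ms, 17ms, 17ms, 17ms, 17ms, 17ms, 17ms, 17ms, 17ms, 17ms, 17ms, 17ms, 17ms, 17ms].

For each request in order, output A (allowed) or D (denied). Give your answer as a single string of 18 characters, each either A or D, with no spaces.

Simulating step by step:
  req#1 t=17ms: ALLOW
  req#2 t=17ms: ALLOW
  req#3 t=17ms: ALLOW
  req#4 t=17ms: ALLOW
  req#5 t=17ms: ALLOW
  req#6 t=17ms: ALLOW
  req#7 t=17ms: ALLOW
  req#8 t=17ms: ALLOW
  req#9 t=17ms: DENY
  req#10 t=17ms: DENY
  req#11 t=17ms: DENY
  req#12 t=17ms: DENY
  req#13 t=17ms: DENY
  req#14 t=17ms: DENY
  req#15 t=17ms: DENY
  req#16 t=17ms: DENY
  req#17 t=17ms: DENY
  req#18 t=17ms: DENY

Answer: AAAAAAAADDDDDDDDDD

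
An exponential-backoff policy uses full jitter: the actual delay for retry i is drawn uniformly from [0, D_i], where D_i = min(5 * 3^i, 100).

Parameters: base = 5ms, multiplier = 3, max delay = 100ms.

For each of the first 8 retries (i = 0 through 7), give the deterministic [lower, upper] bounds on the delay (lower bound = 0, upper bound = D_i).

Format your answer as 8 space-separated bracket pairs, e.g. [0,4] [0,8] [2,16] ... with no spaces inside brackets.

Answer: [0,5] [0,15] [0,45] [0,100] [0,100] [0,100] [0,100] [0,100]

Derivation:
Computing bounds per retry:
  i=0: D_i=min(5*3^0,100)=5, bounds=[0,5]
  i=1: D_i=min(5*3^1,100)=15, bounds=[0,15]
  i=2: D_i=min(5*3^2,100)=45, bounds=[0,45]
  i=3: D_i=min(5*3^3,100)=100, bounds=[0,100]
  i=4: D_i=min(5*3^4,100)=100, bounds=[0,100]
  i=5: D_i=min(5*3^5,100)=100, bounds=[0,100]
  i=6: D_i=min(5*3^6,100)=100, bounds=[0,100]
  i=7: D_i=min(5*3^7,100)=100, bounds=[0,100]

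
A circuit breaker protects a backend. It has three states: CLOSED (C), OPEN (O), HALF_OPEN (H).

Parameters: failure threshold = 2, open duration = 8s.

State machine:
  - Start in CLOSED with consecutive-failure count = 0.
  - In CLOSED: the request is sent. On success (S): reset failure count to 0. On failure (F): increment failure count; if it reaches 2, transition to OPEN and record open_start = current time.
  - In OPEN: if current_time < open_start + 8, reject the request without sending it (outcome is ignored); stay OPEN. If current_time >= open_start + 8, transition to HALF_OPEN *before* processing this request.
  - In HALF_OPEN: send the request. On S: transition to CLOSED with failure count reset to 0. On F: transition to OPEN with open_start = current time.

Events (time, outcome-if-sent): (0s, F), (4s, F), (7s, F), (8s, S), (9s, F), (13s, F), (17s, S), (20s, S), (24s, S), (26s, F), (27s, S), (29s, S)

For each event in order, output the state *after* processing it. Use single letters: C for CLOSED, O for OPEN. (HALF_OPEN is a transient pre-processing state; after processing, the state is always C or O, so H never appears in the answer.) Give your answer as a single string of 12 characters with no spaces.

Answer: COOOOOOOCCCC

Derivation:
State after each event:
  event#1 t=0s outcome=F: state=CLOSED
  event#2 t=4s outcome=F: state=OPEN
  event#3 t=7s outcome=F: state=OPEN
  event#4 t=8s outcome=S: state=OPEN
  event#5 t=9s outcome=F: state=OPEN
  event#6 t=13s outcome=F: state=OPEN
  event#7 t=17s outcome=S: state=OPEN
  event#8 t=20s outcome=S: state=OPEN
  event#9 t=24s outcome=S: state=CLOSED
  event#10 t=26s outcome=F: state=CLOSED
  event#11 t=27s outcome=S: state=CLOSED
  event#12 t=29s outcome=S: state=CLOSED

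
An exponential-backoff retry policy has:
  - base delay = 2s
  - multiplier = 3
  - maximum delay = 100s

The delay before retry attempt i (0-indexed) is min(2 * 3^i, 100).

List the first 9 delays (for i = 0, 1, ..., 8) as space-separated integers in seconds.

Computing each delay:
  i=0: min(2*3^0, 100) = 2
  i=1: min(2*3^1, 100) = 6
  i=2: min(2*3^2, 100) = 18
  i=3: min(2*3^3, 100) = 54
  i=4: min(2*3^4, 100) = 100
  i=5: min(2*3^5, 100) = 100
  i=6: min(2*3^6, 100) = 100
  i=7: min(2*3^7, 100) = 100
  i=8: min(2*3^8, 100) = 100

Answer: 2 6 18 54 100 100 100 100 100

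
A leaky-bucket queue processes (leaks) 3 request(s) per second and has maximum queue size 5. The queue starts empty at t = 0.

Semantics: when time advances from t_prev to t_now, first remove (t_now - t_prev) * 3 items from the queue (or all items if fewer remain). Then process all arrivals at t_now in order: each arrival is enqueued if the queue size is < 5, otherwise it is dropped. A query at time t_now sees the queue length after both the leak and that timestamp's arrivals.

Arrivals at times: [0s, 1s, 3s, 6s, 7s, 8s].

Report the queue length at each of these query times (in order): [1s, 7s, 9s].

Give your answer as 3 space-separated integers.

Queue lengths at query times:
  query t=1s: backlog = 1
  query t=7s: backlog = 1
  query t=9s: backlog = 0

Answer: 1 1 0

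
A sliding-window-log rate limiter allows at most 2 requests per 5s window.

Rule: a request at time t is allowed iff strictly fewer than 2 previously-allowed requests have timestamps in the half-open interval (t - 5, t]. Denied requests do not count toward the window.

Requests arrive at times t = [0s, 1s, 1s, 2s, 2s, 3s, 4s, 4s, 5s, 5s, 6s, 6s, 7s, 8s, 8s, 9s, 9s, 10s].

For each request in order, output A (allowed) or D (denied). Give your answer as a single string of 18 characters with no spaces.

Tracking allowed requests in the window:
  req#1 t=0s: ALLOW
  req#2 t=1s: ALLOW
  req#3 t=1s: DENY
  req#4 t=2s: DENY
  req#5 t=2s: DENY
  req#6 t=3s: DENY
  req#7 t=4s: DENY
  req#8 t=4s: DENY
  req#9 t=5s: ALLOW
  req#10 t=5s: DENY
  req#11 t=6s: ALLOW
  req#12 t=6s: DENY
  req#13 t=7s: DENY
  req#14 t=8s: DENY
  req#15 t=8s: DENY
  req#16 t=9s: DENY
  req#17 t=9s: DENY
  req#18 t=10s: ALLOW

Answer: AADDDDDDADADDDDDDA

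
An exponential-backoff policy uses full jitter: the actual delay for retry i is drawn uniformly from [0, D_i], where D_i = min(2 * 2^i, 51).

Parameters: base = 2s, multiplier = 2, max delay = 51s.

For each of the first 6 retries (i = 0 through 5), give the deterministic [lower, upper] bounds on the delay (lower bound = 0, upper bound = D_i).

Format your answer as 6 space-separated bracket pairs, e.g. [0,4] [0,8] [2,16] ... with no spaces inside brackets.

Computing bounds per retry:
  i=0: D_i=min(2*2^0,51)=2, bounds=[0,2]
  i=1: D_i=min(2*2^1,51)=4, bounds=[0,4]
  i=2: D_i=min(2*2^2,51)=8, bounds=[0,8]
  i=3: D_i=min(2*2^3,51)=16, bounds=[0,16]
  i=4: D_i=min(2*2^4,51)=32, bounds=[0,32]
  i=5: D_i=min(2*2^5,51)=51, bounds=[0,51]

Answer: [0,2] [0,4] [0,8] [0,16] [0,32] [0,51]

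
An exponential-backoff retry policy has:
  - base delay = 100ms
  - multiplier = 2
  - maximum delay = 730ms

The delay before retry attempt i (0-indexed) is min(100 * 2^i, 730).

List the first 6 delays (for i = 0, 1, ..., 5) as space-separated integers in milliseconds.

Computing each delay:
  i=0: min(100*2^0, 730) = 100
  i=1: min(100*2^1, 730) = 200
  i=2: min(100*2^2, 730) = 400
  i=3: min(100*2^3, 730) = 730
  i=4: min(100*2^4, 730) = 730
  i=5: min(100*2^5, 730) = 730

Answer: 100 200 400 730 730 730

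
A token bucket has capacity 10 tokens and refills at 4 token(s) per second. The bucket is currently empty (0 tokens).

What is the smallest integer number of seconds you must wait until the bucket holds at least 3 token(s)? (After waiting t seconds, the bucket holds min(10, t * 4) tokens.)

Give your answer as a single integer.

Answer: 1

Derivation:
Need t * 4 >= 3, so t >= 3/4.
Smallest integer t = ceil(3/4) = 1.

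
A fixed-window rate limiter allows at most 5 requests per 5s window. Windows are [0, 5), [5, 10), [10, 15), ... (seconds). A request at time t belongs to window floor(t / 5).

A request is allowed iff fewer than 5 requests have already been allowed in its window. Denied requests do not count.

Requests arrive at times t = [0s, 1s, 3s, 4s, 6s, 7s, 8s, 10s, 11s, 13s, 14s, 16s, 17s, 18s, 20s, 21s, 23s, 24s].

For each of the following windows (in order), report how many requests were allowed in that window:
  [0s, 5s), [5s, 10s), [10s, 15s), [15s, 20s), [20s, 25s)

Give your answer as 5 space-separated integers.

Answer: 4 3 4 3 4

Derivation:
Processing requests:
  req#1 t=0s (window 0): ALLOW
  req#2 t=1s (window 0): ALLOW
  req#3 t=3s (window 0): ALLOW
  req#4 t=4s (window 0): ALLOW
  req#5 t=6s (window 1): ALLOW
  req#6 t=7s (window 1): ALLOW
  req#7 t=8s (window 1): ALLOW
  req#8 t=10s (window 2): ALLOW
  req#9 t=11s (window 2): ALLOW
  req#10 t=13s (window 2): ALLOW
  req#11 t=14s (window 2): ALLOW
  req#12 t=16s (window 3): ALLOW
  req#13 t=17s (window 3): ALLOW
  req#14 t=18s (window 3): ALLOW
  req#15 t=20s (window 4): ALLOW
  req#16 t=21s (window 4): ALLOW
  req#17 t=23s (window 4): ALLOW
  req#18 t=24s (window 4): ALLOW

Allowed counts by window: 4 3 4 3 4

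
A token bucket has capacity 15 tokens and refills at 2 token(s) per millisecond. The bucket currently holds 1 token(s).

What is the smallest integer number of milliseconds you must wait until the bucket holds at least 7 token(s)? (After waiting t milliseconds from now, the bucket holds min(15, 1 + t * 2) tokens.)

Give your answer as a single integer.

Need 1 + t * 2 >= 7, so t >= 6/2.
Smallest integer t = ceil(6/2) = 3.

Answer: 3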